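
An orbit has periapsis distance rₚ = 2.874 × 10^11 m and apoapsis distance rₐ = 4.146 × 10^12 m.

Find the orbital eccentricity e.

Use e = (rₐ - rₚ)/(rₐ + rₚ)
rₚ = 2.874 × 10^11 m
rₐ = 4.146 × 10^12 m
rₐ − rₚ = 3.8586 × 10^12 m
rₐ + rₚ = 4.4334 × 10^12 m
e = (rₐ − rₚ)/(rₐ + rₚ) = 0.870348

Final answer: e = 0.8703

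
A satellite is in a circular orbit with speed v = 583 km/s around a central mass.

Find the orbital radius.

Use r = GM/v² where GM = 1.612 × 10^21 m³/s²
v = 583 km/s = 583000 m/s
GM = 1.612 × 10^21 m³/s²
v² = 3.39889 × 10^11 m²/s²
r = GM/v² = (1.612 × 10^21) / (3.39889 × 10^11) = 4.74272 × 10^9 m ≈ 4.743 × 10^9 m

Final answer: 4.743 × 10^9 m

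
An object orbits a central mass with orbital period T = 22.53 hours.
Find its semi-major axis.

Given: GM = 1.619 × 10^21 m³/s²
T = 22.53 hours = 81108 s
GM = 1.619 × 10^21 m³/s²
Kepler's third law: a³ = GM T² / (4π²)
T² = 6.57851 × 10^9 s²
a³ = (1.619 × 10^21) × (6.57851 × 10^9) / (4π²) = 2.69783 × 10^29 m³
a = (a³)^(1/3) = 6.46157 × 10^9 m ≈ 6.462 Gm

Final answer: 6.462 Gm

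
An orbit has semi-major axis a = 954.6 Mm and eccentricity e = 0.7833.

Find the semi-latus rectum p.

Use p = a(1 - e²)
a = 954.6 Mm = 9.546 × 10^8 m
e = 0.7833,  e² = 0.613559,  1 − e² = 0.386441
p = a(1 − e²) = 9.546 × 10^8 m × 0.386441 = 3.68897 × 10^8 m ≈ 368.9 Mm

Final answer: p = 368.9 Mm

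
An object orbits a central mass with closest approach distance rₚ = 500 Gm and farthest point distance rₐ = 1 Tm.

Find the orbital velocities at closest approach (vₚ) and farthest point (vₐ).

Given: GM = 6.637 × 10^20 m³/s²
rₚ = 500 Gm = 5 × 10^11 m
rₐ = 1 Tm = 1 × 10^12 m
GM = 6.637 × 10^20 m³/s²
a = (rₚ + rₐ)/2 = 7.5 × 10^11 m
Vis-viva: v² = GM (2/r − 1/a)
vₚ² = 6.637 × 10^20 × (4 × 10^-12 − 1.33333 × 10^-12) = 1.76987 × 10^9 m²/s²
vₚ = 42069.8 m/s ≈ 42.07 km/s
vₐ² = 6.637 × 10^20 × (2 × 10^-12 − 1.33333 × 10^-12) = 4.42467 × 10^8 m²/s²
vₐ = 21034.9 m/s ≈ 21.03 km/s

Final answer: vₚ = 42.07 km/s, vₐ = 21.03 km/s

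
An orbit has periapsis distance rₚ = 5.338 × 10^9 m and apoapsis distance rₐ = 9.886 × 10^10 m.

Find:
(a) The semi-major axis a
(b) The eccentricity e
rₚ = 5.338 × 10^9 m
rₐ = 9.886 × 10^10 m
(a) a = (rₚ + rₐ)/2 = 5.2099 × 10^10 m ≈ 5.21 × 10^10 m
(b) e = (rₐ − rₚ)/(rₐ + rₚ) = (9.3522 × 10^10) / (1.04198 × 10^11) = 0.897541

Final answer:
(a) a = 5.21 × 10^10 m
(b) e = 0.8975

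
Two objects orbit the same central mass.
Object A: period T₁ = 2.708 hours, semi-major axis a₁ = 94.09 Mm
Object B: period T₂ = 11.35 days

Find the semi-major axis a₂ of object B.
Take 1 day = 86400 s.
T₁ = 2.708 hours = 9748.8 s
T₂ = 11.35 days = 980640 s
a₁ = 94.09 Mm = 9.409 × 10^7 m
Kepler's third law: (T₂/T₁)² = (a₂/a₁)³  ⇒  a₂ = a₁ (T₂/T₁)^(2/3)
T₂/T₁ = 100.591
(T₂/T₁)^(2/3) = 21.6291
a₂ = 9.409 × 10^7 m × 21.6291 = 2.03508 × 10^9 m ≈ 2.035 Gm

Final answer: a₂ = 2.035 Gm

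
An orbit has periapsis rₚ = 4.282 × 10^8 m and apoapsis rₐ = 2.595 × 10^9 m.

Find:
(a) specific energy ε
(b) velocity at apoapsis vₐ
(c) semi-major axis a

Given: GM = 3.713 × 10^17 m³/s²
rₚ = 4.282 × 10^8 m
rₐ = 2.595 × 10^9 m
GM = 3.713 × 10^17 m³/s²
a = (rₚ + rₐ)/2 = 1.5116 × 10^9 m
e = (rₐ − rₚ)/(rₐ + rₚ) = (2.1668 × 10^9) / (3.0232 × 10^9) = 0.716724
(a) 2a = 3.0232 × 10^9 m;  ε = −GM/(2a) = -1.22817 × 10^8 J/kg ≈ -122.8 MJ/kg
(b) vₐ² = GM (2/rₐ − 1/a) = 3.713 × 10^17 × (7.70713 × 10^-10 − 6.61551 × 10^-10) = 4.05319 × 10^7 m²/s²;  vₐ = 6366.47 m/s ≈ 6.366 km/s
(c) a = 1.5116 × 10^9 m ≈ 1.512 × 10^9 m

Final answer:
(a) specific energy ε = -122.8 MJ/kg
(b) velocity at apoapsis vₐ = 6.366 km/s
(c) semi-major axis a = 1.512 × 10^9 m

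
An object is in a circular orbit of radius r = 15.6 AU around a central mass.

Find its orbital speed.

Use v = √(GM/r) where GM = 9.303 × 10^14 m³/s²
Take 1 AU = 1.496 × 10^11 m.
r = 15.6 AU = 2.33376 × 10^12 m
GM = 9.303 × 10^14 m³/s²
GM/r = (9.303 × 10^14) / (2.33376 × 10^12) = 398.627 m²/s²
v = √(GM/r) = 19.9656 m/s ≈ 19.97 m/s

Final answer: 19.97 m/s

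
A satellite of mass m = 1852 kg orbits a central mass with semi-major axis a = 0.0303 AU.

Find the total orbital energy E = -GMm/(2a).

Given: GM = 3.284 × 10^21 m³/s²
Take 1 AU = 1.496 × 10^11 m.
a = 0.0303 AU = 4.53288 × 10^9 m
GM = 3.284 × 10^21 m³/s²
2a = 9.06576 × 10^9 m
GMm = 3.284 × 10^21 × 1852 = 6.08197 × 10^24 m³·kg/s²
E = −GMm/(2a) = -6.70872 × 10^14 J ≈ -670.9 TJ

Final answer: -670.9 TJ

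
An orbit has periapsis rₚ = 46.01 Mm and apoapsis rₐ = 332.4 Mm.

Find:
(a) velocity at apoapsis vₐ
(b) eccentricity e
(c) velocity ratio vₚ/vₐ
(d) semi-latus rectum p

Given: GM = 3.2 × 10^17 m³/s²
rₚ = 46.01 Mm = 4.601 × 10^7 m
rₐ = 332.4 Mm = 3.324 × 10^8 m
GM = 3.2 × 10^17 m³/s²
a = (rₚ + rₐ)/2 = 1.89205 × 10^8 m
e = (rₐ − rₚ)/(rₐ + rₚ) = (2.8639 × 10^8) / (3.7841 × 10^8) = 0.756825
(a) vₐ² = GM (2/rₐ − 1/a) = 3.2 × 10^17 × (6.01685 × 10^-9 − 5.28527 × 10^-9) = 2.34104 × 10^8 m²/s²;  vₐ = 15300.5 m/s ≈ 15.3 km/s
(b) e = 0.756825 ≈ 0.7568
(c) vₚ/vₐ = rₐ/rₚ (angular momentum) = (3.324 × 10^8) / (4.601 × 10^7) = 7.22452 ≈ 7.225
(d) 1 − e² = 0.427217;  p = a(1 − e²) = 1.89205 × 10^8 × 0.427217 = 8.08315 × 10^7 m ≈ 80.83 Mm

Final answer:
(a) velocity at apoapsis vₐ = 15.3 km/s
(b) eccentricity e = 0.7568
(c) velocity ratio vₚ/vₐ = 7.225
(d) semi-latus rectum p = 80.83 Mm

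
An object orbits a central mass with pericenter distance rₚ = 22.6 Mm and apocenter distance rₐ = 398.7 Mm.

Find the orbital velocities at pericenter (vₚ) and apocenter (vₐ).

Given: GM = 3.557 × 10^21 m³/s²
rₚ = 22.6 Mm = 2.26 × 10^7 m
rₐ = 398.7 Mm = 3.987 × 10^8 m
GM = 3.557 × 10^21 m³/s²
a = (rₚ + rₐ)/2 = 2.1065 × 10^8 m
Vis-viva: v² = GM (2/r − 1/a)
vₚ² = 3.557 × 10^21 × (8.84956 × 10^-8 − 4.74721 × 10^-9) = 2.97893 × 10^14 m²/s²
vₚ = 1.72596 × 10^7 m/s ≈ 1.726 × 10^4 km/s
vₐ² = 3.557 × 10^21 × (5.0163 × 10^-9 − 4.74721 × 10^-9) = 9.5716 × 10^11 m²/s²
vₐ = 978346 m/s ≈ 978.3 km/s

Final answer: vₚ = 1.726 × 10^4 km/s, vₐ = 978.3 km/s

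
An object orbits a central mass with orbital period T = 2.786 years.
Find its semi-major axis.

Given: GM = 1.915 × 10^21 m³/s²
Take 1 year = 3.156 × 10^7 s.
T = 2.786 years = 8.79262 × 10^7 s
GM = 1.915 × 10^21 m³/s²
Kepler's third law: a³ = GM T² / (4π²)
T² = 7.73101 × 10^15 s²
a³ = (1.915 × 10^21) × (7.73101 × 10^15) / (4π²) = 3.75012 × 10^35 m³
a = (a³)^(1/3) = 7.21133 × 10^11 m ≈ 721.1 Gm

Final answer: 721.1 Gm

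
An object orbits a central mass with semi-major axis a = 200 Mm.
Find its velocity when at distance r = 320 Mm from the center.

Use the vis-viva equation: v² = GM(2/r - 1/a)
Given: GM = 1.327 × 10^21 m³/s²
a = 200 Mm = 2 × 10^8 m
r = 320 Mm = 3.2 × 10^8 m
GM = 1.327 × 10^21 m³/s²
2/r − 1/a = 6.25 × 10^-9 − 5 × 10^-9 = 1.25 × 10^-9 m⁻¹
v² = GM (2/r − 1/a) = 1.65875 × 10^12 m²/s²
v = 1.28792 × 10^6 m/s ≈ 1288 km/s

Final answer: 1288 km/s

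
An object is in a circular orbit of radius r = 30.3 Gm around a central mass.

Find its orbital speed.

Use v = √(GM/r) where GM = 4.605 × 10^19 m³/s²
r = 30.3 Gm = 3.03 × 10^10 m
GM = 4.605 × 10^19 m³/s²
GM/r = (4.605 × 10^19) / (3.03 × 10^10) = 1.5198 × 10^9 m²/s²
v = √(GM/r) = 38984.6 m/s ≈ 38.98 km/s

Final answer: 38.98 km/s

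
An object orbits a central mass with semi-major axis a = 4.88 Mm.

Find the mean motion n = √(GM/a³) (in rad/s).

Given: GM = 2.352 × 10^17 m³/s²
a = 4.88 Mm = 4.88 × 10^6 m
GM = 2.352 × 10^17 m³/s²
a³ = 1.16214 × 10^20 m³
GM/a³ = (2.352 × 10^17) / (1.16214 × 10^20) = 0.00202385 s⁻²
n = √(GM/a³) = 0.0449872 rad/s ≈ 0.04499 rad/s

Final answer: n = 0.04499 rad/s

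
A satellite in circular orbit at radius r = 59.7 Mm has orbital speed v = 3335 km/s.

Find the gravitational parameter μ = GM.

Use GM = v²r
r = 59.7 Mm = 5.97 × 10^7 m
v = 3335 km/s = 3.335 × 10^6 m/s
v² = 1.11222 × 10^13 m²/s²
GM = v²r = 1.11222 × 10^13 × 5.97 × 10^7 = 6.63997 × 10^20 m³/s²
GM ≈ 6.64 × 10^20 m³/s²

Final answer: GM = 6.64 × 10^20 m³/s²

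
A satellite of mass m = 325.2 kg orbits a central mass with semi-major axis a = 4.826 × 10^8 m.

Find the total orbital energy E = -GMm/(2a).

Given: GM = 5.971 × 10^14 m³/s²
a = 4.826 × 10^8 m
GM = 5.971 × 10^14 m³/s²
2a = 9.652 × 10^8 m
GMm = 5.971 × 10^14 × 325.2 = 1.94177 × 10^17 m³·kg/s²
E = −GMm/(2a) = -2.01178 × 10^8 J ≈ -201.2 MJ

Final answer: -201.2 MJ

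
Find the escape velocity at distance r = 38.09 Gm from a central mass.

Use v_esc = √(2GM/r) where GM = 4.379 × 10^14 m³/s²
r = 38.09 Gm = 3.809 × 10^10 m
GM = 4.379 × 10^14 m³/s²
2GM/r = 2 × (4.379 × 10^14) / (3.809 × 10^10) = 22992.9 m²/s²
v_esc = √(2GM/r) = 151.634 m/s ≈ 151.6 m/s

Final answer: 151.6 m/s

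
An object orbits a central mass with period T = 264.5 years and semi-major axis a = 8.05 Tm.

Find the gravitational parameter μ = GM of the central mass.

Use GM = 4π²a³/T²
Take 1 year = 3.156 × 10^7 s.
T = 264.5 years = 8.34762 × 10^9 s
a = 8.05 Tm = 8.05 × 10^12 m
a³ = 5.2166 × 10^38 m³
T² = 6.96828 × 10^19 s²
GM = 4π² × (5.2166 × 10^38) / (6.96828 × 10^19) = 2.95544 × 10^20 m³/s²
GM ≈ 2.955 × 10^20 m³/s²

Final answer: GM = 2.955 × 10^20 m³/s²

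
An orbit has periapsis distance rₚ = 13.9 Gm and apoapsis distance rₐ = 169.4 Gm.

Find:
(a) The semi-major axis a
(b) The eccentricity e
rₚ = 13.9 Gm = 1.39 × 10^10 m
rₐ = 169.4 Gm = 1.694 × 10^11 m
(a) a = (rₚ + rₐ)/2 = 9.165 × 10^10 m ≈ 91.65 Gm
(b) e = (rₐ − rₚ)/(rₐ + rₚ) = (1.555 × 10^11) / (1.833 × 10^11) = 0.848336

Final answer:
(a) a = 91.65 Gm
(b) e = 0.8483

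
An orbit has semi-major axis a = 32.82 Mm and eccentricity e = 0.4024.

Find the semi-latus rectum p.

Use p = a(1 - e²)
a = 32.82 Mm = 3.282 × 10^7 m
e = 0.4024,  e² = 0.161926,  1 − e² = 0.838074
p = a(1 − e²) = 3.282 × 10^7 m × 0.838074 = 2.75056 × 10^7 m ≈ 27.51 Mm

Final answer: p = 27.51 Mm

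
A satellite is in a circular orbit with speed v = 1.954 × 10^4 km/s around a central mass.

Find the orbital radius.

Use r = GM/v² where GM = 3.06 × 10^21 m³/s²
v = 1.954 × 10^4 km/s = 1.954 × 10^7 m/s
GM = 3.06 × 10^21 m³/s²
v² = 3.81812 × 10^14 m²/s²
r = GM/v² = (3.06 × 10^21) / (3.81812 × 10^14) = 8.01442 × 10^6 m ≈ 8.014 × 10^6 m

Final answer: 8.014 × 10^6 m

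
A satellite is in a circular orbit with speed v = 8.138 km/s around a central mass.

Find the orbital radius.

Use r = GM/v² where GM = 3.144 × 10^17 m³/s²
v = 8.138 km/s = 8138 m/s
GM = 3.144 × 10^17 m³/s²
v² = 6.6227 × 10^7 m²/s²
r = GM/v² = (3.144 × 10^17) / (6.6227 × 10^7) = 4.74731 × 10^9 m ≈ 4.747 Gm

Final answer: 4.747 Gm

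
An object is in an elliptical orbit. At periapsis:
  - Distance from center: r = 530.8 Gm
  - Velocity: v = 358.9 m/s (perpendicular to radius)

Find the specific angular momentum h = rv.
r = 530.8 Gm = 5.308 × 10^11 m
v = 358.9 m/s
h = rv = 5.308 × 10^11 × 358.9 = 1.90504 × 10^14 m²/s ≈ 1.905 × 10^14 m²/s

Final answer: h = 1.905 × 10^14 m²/s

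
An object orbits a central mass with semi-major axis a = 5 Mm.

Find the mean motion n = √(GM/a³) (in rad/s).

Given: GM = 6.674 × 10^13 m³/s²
a = 5 Mm = 5 × 10^6 m
GM = 6.674 × 10^13 m³/s²
a³ = 1.25 × 10^20 m³
GM/a³ = (6.674 × 10^13) / (1.25 × 10^20) = 5.3392 × 10^-7 s⁻²
n = √(GM/a³) = 0.000730698 rad/s ≈ 0.0007307 rad/s

Final answer: n = 0.0007307 rad/s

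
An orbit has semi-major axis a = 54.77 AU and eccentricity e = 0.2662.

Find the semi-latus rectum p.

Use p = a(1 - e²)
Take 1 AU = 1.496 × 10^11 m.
a = 54.77 AU = 8.19359 × 10^12 m
e = 0.2662,  e² = 0.0708624,  1 − e² = 0.929138
p = a(1 − e²) = 8.19359 × 10^12 m × 0.929138 = 7.61297 × 10^12 m ≈ 50.89 AU

Final answer: p = 50.89 AU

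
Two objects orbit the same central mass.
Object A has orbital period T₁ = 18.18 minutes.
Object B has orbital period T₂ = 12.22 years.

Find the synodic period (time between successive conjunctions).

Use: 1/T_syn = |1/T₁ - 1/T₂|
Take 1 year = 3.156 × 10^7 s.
T₁ = 18.18 minutes = 1090.8 s
T₂ = 12.22 years = 3.85663 × 10^8 s
1/T₁ = 0.000916758 s⁻¹
1/T₂ = 2.59294 × 10^-9 s⁻¹
|1/T₁ − 1/T₂| = 0.000916756 s⁻¹
T_syn = 1 / |1/T₁ − 1/T₂| = 1090.8 s ≈ 18.18 minutes

Final answer: T_syn = 18.18 minutes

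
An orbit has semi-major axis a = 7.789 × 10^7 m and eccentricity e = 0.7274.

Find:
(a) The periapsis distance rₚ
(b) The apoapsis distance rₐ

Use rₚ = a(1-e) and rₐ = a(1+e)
a = 7.789 × 10^7 m
e = 0.7274:  1 − e = 0.2726,  1 + e = 1.7274
(a) rₚ = a(1 − e) = 7.789 × 10^7 m × 0.2726 = 2.12328 × 10^7 m ≈ 2.123 × 10^7 m
(b) rₐ = a(1 + e) = 7.789 × 10^7 m × 1.7274 = 1.34547 × 10^8 m ≈ 1.345 × 10^8 m

Final answer:
(a) rₚ = 2.123 × 10^7 m
(b) rₐ = 1.345 × 10^8 m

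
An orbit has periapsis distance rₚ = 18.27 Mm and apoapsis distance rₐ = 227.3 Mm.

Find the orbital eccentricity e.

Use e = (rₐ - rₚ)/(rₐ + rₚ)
rₚ = 18.27 Mm = 1.827 × 10^7 m
rₐ = 227.3 Mm = 2.273 × 10^8 m
rₐ − rₚ = 2.0903 × 10^8 m
rₐ + rₚ = 2.4557 × 10^8 m
e = (rₐ − rₚ)/(rₐ + rₚ) = 0.851203

Final answer: e = 0.8512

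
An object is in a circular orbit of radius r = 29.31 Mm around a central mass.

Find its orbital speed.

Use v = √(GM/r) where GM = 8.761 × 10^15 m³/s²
r = 29.31 Mm = 2.931 × 10^7 m
GM = 8.761 × 10^15 m³/s²
GM/r = (8.761 × 10^15) / (2.931 × 10^7) = 2.98908 × 10^8 m²/s²
v = √(GM/r) = 17289 m/s ≈ 17.29 km/s

Final answer: 17.29 km/s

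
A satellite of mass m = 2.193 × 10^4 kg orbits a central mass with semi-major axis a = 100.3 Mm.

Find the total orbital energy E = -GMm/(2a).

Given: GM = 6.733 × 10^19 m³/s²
a = 100.3 Mm = 1.003 × 10^8 m
GM = 6.733 × 10^19 m³/s²
2a = 2.006 × 10^8 m
GMm = 6.733 × 10^19 × 21930 = 1.47655 × 10^24 m³·kg/s²
E = −GMm/(2a) = -7.36065 × 10^15 J ≈ -7.361 PJ

Final answer: -7.361 PJ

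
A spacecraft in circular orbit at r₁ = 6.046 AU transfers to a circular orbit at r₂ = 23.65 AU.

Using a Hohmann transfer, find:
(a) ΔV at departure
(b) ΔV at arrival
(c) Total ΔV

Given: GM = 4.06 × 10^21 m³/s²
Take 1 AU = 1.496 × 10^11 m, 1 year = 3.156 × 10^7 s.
r₁ = 6.046 AU = 9.04482 × 10^11 m
r₂ = 23.65 AU = 3.53804 × 10^12 m
GM = 4.06 × 10^21 m³/s²
Transfer ellipse: a_t = (r₁ + r₂)/2 = 2.22126 × 10^12 m
Circular speed at r₁: v₁ = √(GM/r₁) = 66998.2 m/s
Transfer speed at r₁ (periapsis): v₁ₜ = √(GM(2/r₁ − 1/a_t)) = 84556.1 m/s
(a) ΔV₁ = v₁ₜ − v₁ = 17557.9 m/s ≈ 3.704 AU/year
Circular speed at r₂: v₂ = √(GM/r₂) = 33875.2 m/s
Transfer speed at r₂ (apoapsis): v₂ₜ = √(GM(2/r₂ − 1/a_t)) = 21616.3 m/s
(b) ΔV₂ = v₂ − v₂ₜ = 12258.9 m/s ≈ 2.586 AU/year
(c) ΔV_total = ΔV₁ + ΔV₂ = 29816.7 m/s ≈ 6.29 AU/year

Final answer:
(a) ΔV₁ = 3.704 AU/year
(b) ΔV₂ = 2.586 AU/year
(c) ΔV_total = 6.29 AU/year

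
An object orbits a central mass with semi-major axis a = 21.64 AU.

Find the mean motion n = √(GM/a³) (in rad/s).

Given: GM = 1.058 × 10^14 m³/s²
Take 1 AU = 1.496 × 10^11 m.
a = 21.64 AU = 3.23734 × 10^12 m
GM = 1.058 × 10^14 m³/s²
a³ = 3.39286 × 10^37 m³
GM/a³ = (1.058 × 10^14) / (3.39286 × 10^37) = 3.11831 × 10^-24 s⁻²
n = √(GM/a³) = 1.76587 × 10^-12 rad/s ≈ 1.766 × 10^-12 rad/s

Final answer: n = 1.766 × 10^-12 rad/s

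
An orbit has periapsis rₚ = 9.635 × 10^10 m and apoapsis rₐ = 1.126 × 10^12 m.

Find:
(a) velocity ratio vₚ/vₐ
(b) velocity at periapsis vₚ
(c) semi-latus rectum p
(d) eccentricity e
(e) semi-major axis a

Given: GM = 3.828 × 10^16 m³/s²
rₚ = 9.635 × 10^10 m
rₐ = 1.126 × 10^12 m
GM = 3.828 × 10^16 m³/s²
a = (rₚ + rₐ)/2 = 6.11175 × 10^11 m
e = (rₐ − rₚ)/(rₐ + rₚ) = (1.02965 × 10^12) / (1.22235 × 10^12) = 0.842353
(a) vₚ/vₐ = rₐ/rₚ (angular momentum) = (1.126 × 10^12) / (9.635 × 10^10) = 11.6866 ≈ 11.69
(b) vₚ² = GM (2/rₚ − 1/a) = 3.828 × 10^16 × (2.07577 × 10^-11 − 1.63619 × 10^-12) = 731970 m²/s²;  vₚ = 855.552 m/s ≈ 855.6 m/s
(c) 1 − e² = 0.290442;  p = a(1 − e²) = 6.11175 × 10^11 × 0.290442 = 1.77511 × 10^11 m ≈ 1.775 × 10^11 m
(d) e = 0.842353 ≈ 0.8424
(e) a = 6.11175 × 10^11 m ≈ 6.112 × 10^11 m

Final answer:
(a) velocity ratio vₚ/vₐ = 11.69
(b) velocity at periapsis vₚ = 855.6 m/s
(c) semi-latus rectum p = 1.775 × 10^11 m
(d) eccentricity e = 0.8424
(e) semi-major axis a = 6.112 × 10^11 m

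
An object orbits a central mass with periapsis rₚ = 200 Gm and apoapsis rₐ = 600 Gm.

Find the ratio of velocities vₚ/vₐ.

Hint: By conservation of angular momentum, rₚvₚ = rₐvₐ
rₚ = 200 Gm = 2 × 10^11 m
rₐ = 600 Gm = 6 × 10^11 m
rₚvₚ = rₐvₐ  ⇒  vₚ/vₐ = rₐ/rₚ
vₚ/vₐ = (6 × 10^11) / (2 × 10^11) = 3

Final answer: vₚ/vₐ = 3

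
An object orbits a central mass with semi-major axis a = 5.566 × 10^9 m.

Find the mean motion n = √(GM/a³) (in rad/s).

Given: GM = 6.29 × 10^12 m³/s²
a = 5.566 × 10^9 m
GM = 6.29 × 10^12 m³/s²
a³ = 1.72437 × 10^29 m³
GM/a³ = (6.29 × 10^12) / (1.72437 × 10^29) = 3.64772 × 10^-17 s⁻²
n = √(GM/a³) = 6.03963 × 10^-9 rad/s ≈ 6.04 × 10^-9 rad/s

Final answer: n = 6.04 × 10^-9 rad/s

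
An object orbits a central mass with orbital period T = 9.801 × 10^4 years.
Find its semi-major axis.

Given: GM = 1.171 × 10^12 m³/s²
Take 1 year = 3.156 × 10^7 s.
T = 9.801 × 10^4 years = 3.0932 × 10^12 s
GM = 1.171 × 10^12 m³/s²
Kepler's third law: a³ = GM T² / (4π²)
T² = 9.56786 × 10^24 s²
a³ = (1.171 × 10^12) × (9.56786 × 10^24) / (4π²) = 2.838 × 10^35 m³
a = (a³)^(1/3) = 6.57159 × 10^11 m ≈ 6.572 × 10^11 m

Final answer: 6.572 × 10^11 m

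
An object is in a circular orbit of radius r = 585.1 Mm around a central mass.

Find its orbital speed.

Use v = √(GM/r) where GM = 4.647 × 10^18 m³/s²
r = 585.1 Mm = 5.851 × 10^8 m
GM = 4.647 × 10^18 m³/s²
GM/r = (4.647 × 10^18) / (5.851 × 10^8) = 7.94223 × 10^9 m²/s²
v = √(GM/r) = 89119.2 m/s ≈ 89.12 km/s

Final answer: 89.12 km/s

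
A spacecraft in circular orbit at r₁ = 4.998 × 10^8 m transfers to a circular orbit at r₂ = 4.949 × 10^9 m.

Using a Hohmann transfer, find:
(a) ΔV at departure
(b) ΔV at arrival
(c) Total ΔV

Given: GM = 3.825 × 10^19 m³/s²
r₁ = 4.998 × 10^8 m
r₂ = 4.949 × 10^9 m
GM = 3.825 × 10^19 m³/s²
Transfer ellipse: a_t = (r₁ + r₂)/2 = 2.7244 × 10^9 m
Circular speed at r₁: v₁ = √(GM/r₁) = 276642 m/s
Transfer speed at r₁ (periapsis): v₁ₜ = √(GM(2/r₁ − 1/a_t)) = 372856 m/s
(a) ΔV₁ = v₁ₜ − v₁ = 96214.1 m/s ≈ 96.21 km/s
Circular speed at r₂: v₂ = √(GM/r₂) = 87913.8 m/s
Transfer speed at r₂ (apoapsis): v₂ₜ = √(GM(2/r₂ − 1/a_t)) = 37654.7 m/s
(b) ΔV₂ = v₂ − v₂ₜ = 50259 m/s ≈ 50.26 km/s
(c) ΔV_total = ΔV₁ + ΔV₂ = 146473 m/s ≈ 146.5 km/s

Final answer:
(a) ΔV₁ = 96.21 km/s
(b) ΔV₂ = 50.26 km/s
(c) ΔV_total = 146.5 km/s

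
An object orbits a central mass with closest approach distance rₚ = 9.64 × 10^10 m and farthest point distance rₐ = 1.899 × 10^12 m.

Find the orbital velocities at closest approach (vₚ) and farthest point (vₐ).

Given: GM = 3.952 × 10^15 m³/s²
rₚ = 9.64 × 10^10 m
rₐ = 1.899 × 10^12 m
GM = 3.952 × 10^15 m³/s²
a = (rₚ + rₐ)/2 = 9.977 × 10^11 m
Vis-viva: v² = GM (2/r − 1/a)
vₚ² = 3.952 × 10^15 × (2.07469 × 10^-11 − 1.00231 × 10^-12) = 78030.6 m²/s²
vₚ = 279.34 m/s ≈ 279.3 m/s
vₐ² = 3.952 × 10^15 × (1.05319 × 10^-12 − 1.00231 × 10^-12) = 201.08 m²/s²
vₐ = 14.1803 m/s ≈ 14.18 m/s

Final answer: vₚ = 279.3 m/s, vₐ = 14.18 m/s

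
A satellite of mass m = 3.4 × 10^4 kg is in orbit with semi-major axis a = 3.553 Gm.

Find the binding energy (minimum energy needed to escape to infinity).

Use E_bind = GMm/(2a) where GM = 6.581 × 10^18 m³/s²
a = 3.553 Gm = 3.553 × 10^9 m
GM = 6.581 × 10^18 m³/s²
m = 3.4 × 10^4 kg
GMm = 6.581 × 10^18 × 34000 = 2.23754 × 10^23 m³·kg/s²
2a = 7.106 × 10^9 m
E_bind = GMm/(2a) = 3.1488 × 10^13 J ≈ 31.49 TJ

Final answer: 31.49 TJ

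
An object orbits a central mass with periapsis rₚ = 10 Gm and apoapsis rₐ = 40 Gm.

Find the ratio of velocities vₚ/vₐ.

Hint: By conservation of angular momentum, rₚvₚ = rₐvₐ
rₚ = 10 Gm = 1 × 10^10 m
rₐ = 40 Gm = 4 × 10^10 m
rₚvₚ = rₐvₐ  ⇒  vₚ/vₐ = rₐ/rₚ
vₚ/vₐ = (4 × 10^10) / (1 × 10^10) = 4

Final answer: vₚ/vₐ = 4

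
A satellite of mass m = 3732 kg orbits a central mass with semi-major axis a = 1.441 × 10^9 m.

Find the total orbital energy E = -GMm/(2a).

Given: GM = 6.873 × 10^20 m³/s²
a = 1.441 × 10^9 m
GM = 6.873 × 10^20 m³/s²
2a = 2.882 × 10^9 m
GMm = 6.873 × 10^20 × 3732 = 2.565 × 10^24 m³·kg/s²
E = −GMm/(2a) = -8.90008 × 10^14 J ≈ -890 TJ

Final answer: -890 TJ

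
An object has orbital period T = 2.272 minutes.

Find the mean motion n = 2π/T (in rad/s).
T = 2.272 minutes = 136.32 s
n = 2π / 136.32 s = 0.0460914 rad/s ≈ 0.04609 rad/s

Final answer: n = 0.04609 rad/s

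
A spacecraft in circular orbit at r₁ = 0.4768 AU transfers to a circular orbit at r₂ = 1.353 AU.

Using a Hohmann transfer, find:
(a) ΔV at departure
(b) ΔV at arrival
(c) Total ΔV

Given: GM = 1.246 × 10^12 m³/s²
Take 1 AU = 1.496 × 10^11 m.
r₁ = 0.4768 AU = 7.13293 × 10^10 m
r₂ = 1.353 AU = 2.02409 × 10^11 m
GM = 1.246 × 10^12 m³/s²
Transfer ellipse: a_t = (r₁ + r₂)/2 = 1.36869 × 10^11 m
Circular speed at r₁: v₁ = √(GM/r₁) = 4.17951 m/s
Transfer speed at r₁ (periapsis): v₁ₜ = √(GM(2/r₁ − 1/a_t)) = 5.08261 m/s
(a) ΔV₁ = v₁ₜ − v₁ = 0.903107 m/s ≈ 0.9031 m/s
Circular speed at r₂: v₂ = √(GM/r₂) = 2.4811 m/s
Transfer speed at r₂ (apoapsis): v₂ₜ = √(GM(2/r₂ − 1/a_t)) = 1.79112 m/s
(b) ΔV₂ = v₂ − v₂ₜ = 0.689976 m/s ≈ 0.69 m/s
(c) ΔV_total = ΔV₁ + ΔV₂ = 1.59308 m/s ≈ 1.593 m/s

Final answer:
(a) ΔV₁ = 0.9031 m/s
(b) ΔV₂ = 0.69 m/s
(c) ΔV_total = 1.593 m/s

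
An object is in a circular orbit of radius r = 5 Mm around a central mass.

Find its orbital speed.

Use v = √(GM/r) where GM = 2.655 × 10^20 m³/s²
r = 5 Mm = 5 × 10^6 m
GM = 2.655 × 10^20 m³/s²
GM/r = (2.655 × 10^20) / (5 × 10^6) = 5.31 × 10^13 m²/s²
v = √(GM/r) = 7.28697 × 10^6 m/s ≈ 7287 km/s

Final answer: 7287 km/s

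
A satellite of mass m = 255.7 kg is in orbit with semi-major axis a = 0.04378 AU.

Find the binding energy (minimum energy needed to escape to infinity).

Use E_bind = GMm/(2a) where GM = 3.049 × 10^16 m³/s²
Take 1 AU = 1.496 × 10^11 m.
a = 0.04378 AU = 6.54949 × 10^9 m
GM = 3.049 × 10^16 m³/s²
m = 255.7 kg
GMm = 3.049 × 10^16 × 255.7 = 7.79629 × 10^18 m³·kg/s²
2a = 1.3099 × 10^10 m
E_bind = GMm/(2a) = 5.95183 × 10^8 J ≈ 595.2 MJ

Final answer: 595.2 MJ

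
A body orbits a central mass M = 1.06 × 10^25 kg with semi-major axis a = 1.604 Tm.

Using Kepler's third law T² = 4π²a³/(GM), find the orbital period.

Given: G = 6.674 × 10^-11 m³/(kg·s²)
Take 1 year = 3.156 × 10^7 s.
M = 1.06 × 10^25 kg
GM = G × M = 6.674 × 10^-11 × 1.06 × 10^25 = 7.07444 × 10^14 m³/s²
a = 1.604 Tm = 1.604 × 10^12 m
a³ = 4.1268 × 10^36 m³
T = 2π √(a³/GM) = 2π √((4.1268 × 10^36) / (7.07444 × 10^14)) = 2π × 7.63766 × 10^10 s
T = 4.79889 × 10^11 s ≈ 1.521 × 10^4 years

Final answer: 1.521 × 10^4 years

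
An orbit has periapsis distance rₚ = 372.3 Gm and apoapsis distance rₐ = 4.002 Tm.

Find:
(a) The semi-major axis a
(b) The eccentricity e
rₚ = 372.3 Gm = 3.723 × 10^11 m
rₐ = 4.002 Tm = 4.002 × 10^12 m
(a) a = (rₚ + rₐ)/2 = 2.18715 × 10^12 m ≈ 2.187 Tm
(b) e = (rₐ − rₚ)/(rₐ + rₚ) = (3.6297 × 10^12) / (4.3743 × 10^12) = 0.829778

Final answer:
(a) a = 2.187 Tm
(b) e = 0.8298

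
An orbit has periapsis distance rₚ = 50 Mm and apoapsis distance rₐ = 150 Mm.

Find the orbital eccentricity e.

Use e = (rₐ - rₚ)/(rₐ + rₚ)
rₚ = 50 Mm = 5 × 10^7 m
rₐ = 150 Mm = 1.5 × 10^8 m
rₐ − rₚ = 1 × 10^8 m
rₐ + rₚ = 2 × 10^8 m
e = (rₐ − rₚ)/(rₐ + rₚ) = 0.5

Final answer: e = 0.5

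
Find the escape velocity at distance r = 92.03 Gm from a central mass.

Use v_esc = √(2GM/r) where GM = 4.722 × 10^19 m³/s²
r = 92.03 Gm = 9.203 × 10^10 m
GM = 4.722 × 10^19 m³/s²
2GM/r = 2 × (4.722 × 10^19) / (9.203 × 10^10) = 1.02619 × 10^9 m²/s²
v_esc = √(2GM/r) = 32034.2 m/s ≈ 32.03 km/s

Final answer: 32.03 km/s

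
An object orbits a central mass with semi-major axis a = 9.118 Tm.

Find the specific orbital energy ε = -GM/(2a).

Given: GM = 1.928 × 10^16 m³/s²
a = 9.118 Tm = 9.118 × 10^12 m
GM = 1.928 × 10^16 m³/s²
2a = 1.8236 × 10^13 m
ε = −GM/(2a) = -1057.25 J/kg ≈ -1.057 kJ/kg

Final answer: -1.057 kJ/kg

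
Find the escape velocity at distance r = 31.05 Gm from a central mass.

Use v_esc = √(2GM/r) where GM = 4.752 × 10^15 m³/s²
r = 31.05 Gm = 3.105 × 10^10 m
GM = 4.752 × 10^15 m³/s²
2GM/r = 2 × (4.752 × 10^15) / (3.105 × 10^10) = 306087 m²/s²
v_esc = √(2GM/r) = 553.251 m/s ≈ 553.3 m/s

Final answer: 553.3 m/s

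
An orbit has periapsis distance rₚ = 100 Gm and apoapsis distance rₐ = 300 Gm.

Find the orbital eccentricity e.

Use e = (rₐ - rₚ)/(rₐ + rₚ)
rₚ = 100 Gm = 1 × 10^11 m
rₐ = 300 Gm = 3 × 10^11 m
rₐ − rₚ = 2 × 10^11 m
rₐ + rₚ = 4 × 10^11 m
e = (rₐ − rₚ)/(rₐ + rₚ) = 0.5

Final answer: e = 0.5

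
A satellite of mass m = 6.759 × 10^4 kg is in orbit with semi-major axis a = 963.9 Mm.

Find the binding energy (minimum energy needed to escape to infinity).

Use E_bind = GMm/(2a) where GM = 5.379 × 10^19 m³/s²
a = 963.9 Mm = 9.639 × 10^8 m
GM = 5.379 × 10^19 m³/s²
m = 6.759 × 10^4 kg
GMm = 5.379 × 10^19 × 67590 = 3.63567 × 10^24 m³·kg/s²
2a = 1.9278 × 10^9 m
E_bind = GMm/(2a) = 1.88591 × 10^15 J ≈ 1.886 PJ

Final answer: 1.886 PJ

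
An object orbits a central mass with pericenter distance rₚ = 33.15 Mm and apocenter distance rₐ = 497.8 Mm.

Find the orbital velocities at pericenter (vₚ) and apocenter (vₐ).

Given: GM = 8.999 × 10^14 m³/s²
rₚ = 33.15 Mm = 3.315 × 10^7 m
rₐ = 497.8 Mm = 4.978 × 10^8 m
GM = 8.999 × 10^14 m³/s²
a = (rₚ + rₐ)/2 = 2.65475 × 10^8 m
Vis-viva: v² = GM (2/r − 1/a)
vₚ² = 8.999 × 10^14 × (6.03318 × 10^-8 − 3.76683 × 10^-9) = 5.09028 × 10^7 m²/s²
vₚ = 7134.62 m/s ≈ 7.135 km/s
vₐ² = 8.999 × 10^14 × (4.01768 × 10^-9 − 3.76683 × 10^-9) = 225735 m²/s²
vₐ = 475.116 m/s ≈ 475.1 m/s

Final answer: vₚ = 7.135 km/s, vₐ = 475.1 m/s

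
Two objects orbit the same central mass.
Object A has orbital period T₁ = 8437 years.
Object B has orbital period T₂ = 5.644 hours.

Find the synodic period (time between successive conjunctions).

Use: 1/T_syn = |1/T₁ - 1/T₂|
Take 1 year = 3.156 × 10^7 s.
T₁ = 8437 years = 2.66272 × 10^11 s
T₂ = 5.644 hours = 20318.4 s
1/T₁ = 3.75556 × 10^-12 s⁻¹
1/T₂ = 4.92165 × 10^-5 s⁻¹
|1/T₁ − 1/T₂| = 4.92165 × 10^-5 s⁻¹
T_syn = 1 / |1/T₁ − 1/T₂| = 20318.4 s ≈ 5.644 hours

Final answer: T_syn = 5.644 hours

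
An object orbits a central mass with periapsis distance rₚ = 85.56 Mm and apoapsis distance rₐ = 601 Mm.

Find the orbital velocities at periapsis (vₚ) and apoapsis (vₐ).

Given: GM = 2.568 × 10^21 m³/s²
rₚ = 85.56 Mm = 8.556 × 10^7 m
rₐ = 601 Mm = 6.01 × 10^8 m
GM = 2.568 × 10^21 m³/s²
a = (rₚ + rₐ)/2 = 3.4328 × 10^8 m
Vis-viva: v² = GM (2/r − 1/a)
vₚ² = 2.568 × 10^21 × (2.33754 × 10^-8 − 2.91307 × 10^-9) = 5.25473 × 10^13 m²/s²
vₚ = 7.24895 × 10^6 m/s ≈ 7249 km/s
vₐ² = 2.568 × 10^21 × (3.32779 × 10^-9 − 2.91307 × 10^-9) = 1.06498 × 10^12 m²/s²
vₐ = 1.03198 × 10^6 m/s ≈ 1032 km/s

Final answer: vₚ = 7249 km/s, vₐ = 1032 km/s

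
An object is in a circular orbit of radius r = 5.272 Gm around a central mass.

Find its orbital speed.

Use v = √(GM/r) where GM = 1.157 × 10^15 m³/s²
r = 5.272 Gm = 5.272 × 10^9 m
GM = 1.157 × 10^15 m³/s²
GM/r = (1.157 × 10^15) / (5.272 × 10^9) = 219461 m²/s²
v = √(GM/r) = 468.467 m/s ≈ 468.5 m/s

Final answer: 468.5 m/s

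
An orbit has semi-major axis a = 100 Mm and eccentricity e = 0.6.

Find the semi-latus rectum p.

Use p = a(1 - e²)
a = 100 Mm = 1 × 10^8 m
e = 0.6,  e² = 0.36,  1 − e² = 0.64
p = a(1 − e²) = 1 × 10^8 m × 0.64 = 6.4 × 10^7 m ≈ 64 Mm

Final answer: p = 64 Mm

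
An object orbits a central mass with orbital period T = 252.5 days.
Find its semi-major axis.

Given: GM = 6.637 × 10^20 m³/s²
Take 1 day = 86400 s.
T = 252.5 days = 2.1816 × 10^7 s
GM = 6.637 × 10^20 m³/s²
Kepler's third law: a³ = GM T² / (4π²)
T² = 4.75938 × 10^14 s²
a³ = (6.637 × 10^20) × (4.75938 × 10^14) / (4π²) = 8.00133 × 10^33 m³
a = (a³)^(1/3) = 2.00011 × 10^11 m ≈ 200 Gm

Final answer: 200 Gm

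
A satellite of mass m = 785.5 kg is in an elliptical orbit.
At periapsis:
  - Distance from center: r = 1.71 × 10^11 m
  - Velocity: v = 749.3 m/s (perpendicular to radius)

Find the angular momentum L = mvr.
r = 1.71 × 10^11 m
v = 749.3 m/s
vr = 749.3 × 1.71 × 10^11 = 1.2813 × 10^14 m²/s
L = m × vr = 785.5 × 1.2813 × 10^14 = 1.00646 × 10^17 kg·m²/s ≈ 1.006 × 10^17 kg·m²/s

Final answer: L = 1.006 × 10^17 kg·m²/s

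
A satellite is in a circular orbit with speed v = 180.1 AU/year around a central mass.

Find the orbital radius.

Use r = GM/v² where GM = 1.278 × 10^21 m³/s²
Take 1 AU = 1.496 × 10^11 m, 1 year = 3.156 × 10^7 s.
v = 180.1 AU/year = 853706 m/s
GM = 1.278 × 10^21 m³/s²
v² = 7.28814 × 10^11 m²/s²
r = GM/v² = (1.278 × 10^21) / (7.28814 × 10^11) = 1.75353 × 10^9 m ≈ 0.01172 AU

Final answer: 0.01172 AU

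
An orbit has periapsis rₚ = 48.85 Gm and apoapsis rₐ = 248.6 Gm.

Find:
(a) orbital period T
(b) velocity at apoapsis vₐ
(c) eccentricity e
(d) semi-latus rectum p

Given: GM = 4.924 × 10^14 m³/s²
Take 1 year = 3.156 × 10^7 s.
rₚ = 48.85 Gm = 4.885 × 10^10 m
rₐ = 248.6 Gm = 2.486 × 10^11 m
GM = 4.924 × 10^14 m³/s²
a = (rₚ + rₐ)/2 = 1.48725 × 10^11 m
e = (rₐ − rₚ)/(rₐ + rₚ) = (1.9975 × 10^11) / (2.9745 × 10^11) = 0.671541
(a) a³ = 3.28967 × 10^33 m³;  T = 2π √(a³/GM) = 2π × 2.58474 × 10^9 s = 1.62404 × 10^10 s ≈ 514.6 years
(b) vₐ² = GM (2/rₐ − 1/a) = 4.924 × 10^14 × (8.04505 × 10^-12 − 6.72382 × 10^-12) = 650.575 m²/s²;  vₐ = 25.5064 m/s ≈ 25.51 m/s
(c) e = 0.671541 ≈ 0.6715
(d) 1 − e² = 0.549032;  p = a(1 − e²) = 1.48725 × 10^11 × 0.549032 = 8.16548 × 10^10 m ≈ 81.65 Gm

Final answer:
(a) orbital period T = 514.6 years
(b) velocity at apoapsis vₐ = 25.51 m/s
(c) eccentricity e = 0.6715
(d) semi-latus rectum p = 81.65 Gm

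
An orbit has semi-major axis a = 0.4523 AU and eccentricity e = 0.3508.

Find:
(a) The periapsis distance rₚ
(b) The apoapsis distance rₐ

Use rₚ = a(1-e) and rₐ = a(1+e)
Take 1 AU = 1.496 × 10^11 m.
a = 0.4523 AU = 6.76641 × 10^10 m
e = 0.3508:  1 − e = 0.6492,  1 + e = 1.3508
(a) rₚ = a(1 − e) = 6.76641 × 10^10 m × 0.6492 = 4.39275 × 10^10 m ≈ 0.2936 AU
(b) rₐ = a(1 + e) = 6.76641 × 10^10 m × 1.3508 = 9.14006 × 10^10 m ≈ 0.611 AU

Final answer:
(a) rₚ = 0.2936 AU
(b) rₐ = 0.611 AU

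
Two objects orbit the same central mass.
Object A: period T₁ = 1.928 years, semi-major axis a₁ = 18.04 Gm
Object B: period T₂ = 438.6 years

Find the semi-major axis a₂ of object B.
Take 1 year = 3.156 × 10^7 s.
T₁ = 1.928 years = 6.08477 × 10^7 s
T₂ = 438.6 years = 1.38422 × 10^10 s
a₁ = 18.04 Gm = 1.804 × 10^10 m
Kepler's third law: (T₂/T₁)² = (a₂/a₁)³  ⇒  a₂ = a₁ (T₂/T₁)^(2/3)
T₂/T₁ = 227.49
(T₂/T₁)^(2/3) = 37.2656
a₂ = 1.804 × 10^10 m × 37.2656 = 6.72271 × 10^11 m ≈ 672.3 Gm

Final answer: a₂ = 672.3 Gm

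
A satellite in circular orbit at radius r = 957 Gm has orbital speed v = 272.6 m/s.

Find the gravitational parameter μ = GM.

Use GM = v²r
r = 957 Gm = 9.57 × 10^11 m
v = 272.6 m/s
v² = 74310.8 m²/s²
GM = v²r = 74310.8 × 9.57 × 10^11 = 7.11154 × 10^16 m³/s²
GM ≈ 7.112 × 10^16 m³/s²

Final answer: GM = 7.112 × 10^16 m³/s²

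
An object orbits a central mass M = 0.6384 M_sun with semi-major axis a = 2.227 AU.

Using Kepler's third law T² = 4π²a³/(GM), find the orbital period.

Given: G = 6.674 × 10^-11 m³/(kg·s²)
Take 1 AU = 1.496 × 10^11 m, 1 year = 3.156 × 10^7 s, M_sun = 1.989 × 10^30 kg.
M = 0.6384 M_sun = 1.26978 × 10^30 kg
GM = G × M = 6.674 × 10^-11 × 1.26978 × 10^30 = 8.4745 × 10^19 m³/s²
a = 2.227 AU = 3.33159 × 10^11 m
a³ = 3.6979 × 10^34 m³
T = 2π √(a³/GM) = 2π √((3.6979 × 10^34) / (8.4745 × 10^19)) = 2π × 2.08892 × 10^7 s
T = 1.3125 × 10^8 s ≈ 4.159 years

Final answer: 4.159 years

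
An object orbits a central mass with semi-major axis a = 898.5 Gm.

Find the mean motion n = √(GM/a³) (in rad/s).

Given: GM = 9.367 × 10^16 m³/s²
a = 898.5 Gm = 8.985 × 10^11 m
GM = 9.367 × 10^16 m³/s²
a³ = 7.25361 × 10^35 m³
GM/a³ = (9.367 × 10^16) / (7.25361 × 10^35) = 1.29136 × 10^-19 s⁻²
n = √(GM/a³) = 3.59355 × 10^-10 rad/s ≈ 3.594 × 10^-10 rad/s

Final answer: n = 3.594 × 10^-10 rad/s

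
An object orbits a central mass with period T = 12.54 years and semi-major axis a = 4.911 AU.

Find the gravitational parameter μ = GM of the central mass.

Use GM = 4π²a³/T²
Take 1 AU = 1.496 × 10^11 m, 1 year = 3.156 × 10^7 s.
T = 12.54 years = 3.95762 × 10^8 s
a = 4.911 AU = 7.34686 × 10^11 m
a³ = 3.96556 × 10^35 m³
T² = 1.56628 × 10^17 s²
GM = 4π² × (3.96556 × 10^35) / (1.56628 × 10^17) = 9.99529 × 10^19 m³/s²
GM ≈ 9.995 × 10^19 m³/s²

Final answer: GM = 9.995 × 10^19 m³/s²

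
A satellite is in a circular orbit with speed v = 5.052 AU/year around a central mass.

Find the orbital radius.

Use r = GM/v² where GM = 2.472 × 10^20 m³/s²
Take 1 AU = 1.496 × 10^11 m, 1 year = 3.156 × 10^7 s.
v = 5.052 AU/year = 23947.4 m/s
GM = 2.472 × 10^20 m³/s²
v² = 5.73477 × 10^8 m²/s²
r = GM/v² = (2.472 × 10^20) / (5.73477 × 10^8) = 4.31055 × 10^11 m ≈ 2.881 AU

Final answer: 2.881 AU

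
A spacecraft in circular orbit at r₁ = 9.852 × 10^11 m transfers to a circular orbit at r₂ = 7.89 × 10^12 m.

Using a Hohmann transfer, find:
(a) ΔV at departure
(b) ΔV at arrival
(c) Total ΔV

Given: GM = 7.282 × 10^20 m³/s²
r₁ = 9.852 × 10^11 m
r₂ = 7.89 × 10^12 m
GM = 7.282 × 10^20 m³/s²
Transfer ellipse: a_t = (r₁ + r₂)/2 = 4.4376 × 10^12 m
Circular speed at r₁: v₁ = √(GM/r₁) = 27187.1 m/s
Transfer speed at r₁ (periapsis): v₁ₜ = √(GM(2/r₁ − 1/a_t)) = 36251.6 m/s
(a) ΔV₁ = v₁ₜ − v₁ = 9064.52 m/s ≈ 9.065 km/s
Circular speed at r₂: v₂ = √(GM/r₂) = 9606.98 m/s
Transfer speed at r₂ (apoapsis): v₂ₜ = √(GM(2/r₂ − 1/a_t)) = 4526.63 m/s
(b) ΔV₂ = v₂ − v₂ₜ = 5080.35 m/s ≈ 5.08 km/s
(c) ΔV_total = ΔV₁ + ΔV₂ = 14144.9 m/s ≈ 14.14 km/s

Final answer:
(a) ΔV₁ = 9.065 km/s
(b) ΔV₂ = 5.08 km/s
(c) ΔV_total = 14.14 km/s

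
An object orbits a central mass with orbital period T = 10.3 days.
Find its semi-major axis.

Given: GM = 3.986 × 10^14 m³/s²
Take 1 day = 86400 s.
T = 10.3 days = 889920 s
GM = 3.986 × 10^14 m³/s²
Kepler's third law: a³ = GM T² / (4π²)
T² = 7.91958 × 10^11 s²
a³ = (3.986 × 10^14) × (7.91958 × 10^11) / (4π²) = 7.99612 × 10^24 m³
a = (a³)^(1/3) = 1.99968 × 10^8 m ≈ 200 Mm

Final answer: 200 Mm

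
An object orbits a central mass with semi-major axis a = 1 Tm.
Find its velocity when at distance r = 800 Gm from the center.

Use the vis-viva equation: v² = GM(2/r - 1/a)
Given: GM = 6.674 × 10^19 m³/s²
a = 1 Tm = 1 × 10^12 m
r = 800 Gm = 8 × 10^11 m
GM = 6.674 × 10^19 m³/s²
2/r − 1/a = 2.5 × 10^-12 − 1 × 10^-12 = 1.5 × 10^-12 m⁻¹
v² = GM (2/r − 1/a) = 1.0011 × 10^8 m²/s²
v = 10005.5 m/s ≈ 10.01 km/s

Final answer: 10.01 km/s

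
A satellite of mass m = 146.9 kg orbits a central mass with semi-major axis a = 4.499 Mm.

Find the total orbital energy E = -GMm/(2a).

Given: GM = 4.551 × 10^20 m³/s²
a = 4.499 Mm = 4.499 × 10^6 m
GM = 4.551 × 10^20 m³/s²
2a = 8.998 × 10^6 m
GMm = 4.551 × 10^20 × 146.9 = 6.68542 × 10^22 m³·kg/s²
E = −GMm/(2a) = -7.42989 × 10^15 J ≈ -7.43 PJ

Final answer: -7.43 PJ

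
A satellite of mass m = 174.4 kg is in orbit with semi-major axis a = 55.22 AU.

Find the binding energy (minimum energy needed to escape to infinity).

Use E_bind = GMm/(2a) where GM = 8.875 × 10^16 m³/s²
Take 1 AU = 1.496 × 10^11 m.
a = 55.22 AU = 8.26091 × 10^12 m
GM = 8.875 × 10^16 m³/s²
m = 174.4 kg
GMm = 8.875 × 10^16 × 174.4 = 1.5478 × 10^19 m³·kg/s²
2a = 1.65218 × 10^13 m
E_bind = GMm/(2a) = 936822 J ≈ 936.8 kJ

Final answer: 936.8 kJ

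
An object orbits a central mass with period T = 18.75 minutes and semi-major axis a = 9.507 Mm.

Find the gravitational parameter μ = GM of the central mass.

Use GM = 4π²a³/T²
T = 18.75 minutes = 1125 s
a = 9.507 Mm = 9.507 × 10^6 m
a³ = 8.59272 × 10^20 m³
T² = 1.26562 × 10^6 s²
GM = 4π² × (8.59272 × 10^20) / (1.26562 × 10^6) = 2.68031 × 10^16 m³/s²
GM ≈ 2.68 × 10^16 m³/s²

Final answer: GM = 2.68 × 10^16 m³/s²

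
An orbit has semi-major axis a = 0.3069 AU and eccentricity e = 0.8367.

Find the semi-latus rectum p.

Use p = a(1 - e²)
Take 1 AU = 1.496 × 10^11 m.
a = 0.3069 AU = 4.59122 × 10^10 m
e = 0.8367,  e² = 0.700067,  1 − e² = 0.299933
p = a(1 − e²) = 4.59122 × 10^10 m × 0.299933 = 1.37706 × 10^10 m ≈ 0.09205 AU

Final answer: p = 0.09205 AU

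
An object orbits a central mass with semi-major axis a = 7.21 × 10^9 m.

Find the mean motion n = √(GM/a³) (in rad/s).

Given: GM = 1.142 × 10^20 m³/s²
a = 7.21 × 10^9 m
GM = 1.142 × 10^20 m³/s²
a³ = 3.74805 × 10^29 m³
GM/a³ = (1.142 × 10^20) / (3.74805 × 10^29) = 3.04691 × 10^-10 s⁻²
n = √(GM/a³) = 1.74554 × 10^-5 rad/s ≈ 1.746 × 10^-5 rad/s

Final answer: n = 1.746 × 10^-5 rad/s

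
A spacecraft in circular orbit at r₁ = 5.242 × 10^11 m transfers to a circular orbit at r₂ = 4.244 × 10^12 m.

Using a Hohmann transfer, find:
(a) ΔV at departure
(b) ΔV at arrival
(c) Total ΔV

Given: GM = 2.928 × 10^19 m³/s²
r₁ = 5.242 × 10^11 m
r₂ = 4.244 × 10^12 m
GM = 2.928 × 10^19 m³/s²
Transfer ellipse: a_t = (r₁ + r₂)/2 = 2.3841 × 10^12 m
Circular speed at r₁: v₁ = √(GM/r₁) = 7473.72 m/s
Transfer speed at r₁ (periapsis): v₁ₜ = √(GM(2/r₁ − 1/a_t)) = 9971.55 m/s
(a) ΔV₁ = v₁ₜ − v₁ = 2497.82 m/s ≈ 2.498 km/s
Circular speed at r₂: v₂ = √(GM/r₂) = 2626.62 m/s
Transfer speed at r₂ (apoapsis): v₂ₜ = √(GM(2/r₂ − 1/a_t)) = 1231.64 m/s
(b) ΔV₂ = v₂ − v₂ₜ = 1394.98 m/s ≈ 1.395 km/s
(c) ΔV_total = ΔV₁ + ΔV₂ = 3892.8 m/s ≈ 3.893 km/s

Final answer:
(a) ΔV₁ = 2.498 km/s
(b) ΔV₂ = 1.395 km/s
(c) ΔV_total = 3.893 km/s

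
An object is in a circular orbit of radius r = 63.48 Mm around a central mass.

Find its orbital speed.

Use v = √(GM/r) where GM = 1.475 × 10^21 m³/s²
r = 63.48 Mm = 6.348 × 10^7 m
GM = 1.475 × 10^21 m³/s²
GM/r = (1.475 × 10^21) / (6.348 × 10^7) = 2.32357 × 10^13 m²/s²
v = √(GM/r) = 4.82034 × 10^6 m/s ≈ 4820 km/s

Final answer: 4820 km/s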